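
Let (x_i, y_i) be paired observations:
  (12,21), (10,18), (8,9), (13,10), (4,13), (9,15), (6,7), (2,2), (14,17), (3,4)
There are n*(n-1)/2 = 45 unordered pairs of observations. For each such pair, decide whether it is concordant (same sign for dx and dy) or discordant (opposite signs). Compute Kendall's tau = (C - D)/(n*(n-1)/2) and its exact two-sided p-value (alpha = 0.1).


Step 1: Enumerate the 45 unordered pairs (i,j) with i<j and classify each by sign(x_j-x_i) * sign(y_j-y_i).
  (1,2):dx=-2,dy=-3->C; (1,3):dx=-4,dy=-12->C; (1,4):dx=+1,dy=-11->D; (1,5):dx=-8,dy=-8->C
  (1,6):dx=-3,dy=-6->C; (1,7):dx=-6,dy=-14->C; (1,8):dx=-10,dy=-19->C; (1,9):dx=+2,dy=-4->D
  (1,10):dx=-9,dy=-17->C; (2,3):dx=-2,dy=-9->C; (2,4):dx=+3,dy=-8->D; (2,5):dx=-6,dy=-5->C
  (2,6):dx=-1,dy=-3->C; (2,7):dx=-4,dy=-11->C; (2,8):dx=-8,dy=-16->C; (2,9):dx=+4,dy=-1->D
  (2,10):dx=-7,dy=-14->C; (3,4):dx=+5,dy=+1->C; (3,5):dx=-4,dy=+4->D; (3,6):dx=+1,dy=+6->C
  (3,7):dx=-2,dy=-2->C; (3,8):dx=-6,dy=-7->C; (3,9):dx=+6,dy=+8->C; (3,10):dx=-5,dy=-5->C
  (4,5):dx=-9,dy=+3->D; (4,6):dx=-4,dy=+5->D; (4,7):dx=-7,dy=-3->C; (4,8):dx=-11,dy=-8->C
  (4,9):dx=+1,dy=+7->C; (4,10):dx=-10,dy=-6->C; (5,6):dx=+5,dy=+2->C; (5,7):dx=+2,dy=-6->D
  (5,8):dx=-2,dy=-11->C; (5,9):dx=+10,dy=+4->C; (5,10):dx=-1,dy=-9->C; (6,7):dx=-3,dy=-8->C
  (6,8):dx=-7,dy=-13->C; (6,9):dx=+5,dy=+2->C; (6,10):dx=-6,dy=-11->C; (7,8):dx=-4,dy=-5->C
  (7,9):dx=+8,dy=+10->C; (7,10):dx=-3,dy=-3->C; (8,9):dx=+12,dy=+15->C; (8,10):dx=+1,dy=+2->C
  (9,10):dx=-11,dy=-13->C
Step 2: C = 37, D = 8, total pairs = 45.
Step 3: tau = (C - D)/(n(n-1)/2) = (37 - 8)/45 = 0.644444.
Step 4: Exact two-sided p-value (enumerate n! = 3628800 permutations of y under H0): p = 0.009148.
Step 5: alpha = 0.1. reject H0.

tau_b = 0.6444 (C=37, D=8), p = 0.009148, reject H0.


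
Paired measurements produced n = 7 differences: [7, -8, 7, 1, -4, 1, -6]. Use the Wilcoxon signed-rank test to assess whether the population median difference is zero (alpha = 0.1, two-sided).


Step 1: Drop any zero differences (none here) and take |d_i|.
|d| = [7, 8, 7, 1, 4, 1, 6]
Step 2: Midrank |d_i| (ties get averaged ranks).
ranks: |7|->5.5, |8|->7, |7|->5.5, |1|->1.5, |4|->3, |1|->1.5, |6|->4
Step 3: Attach original signs; sum ranks with positive sign and with negative sign.
W+ = 5.5 + 5.5 + 1.5 + 1.5 = 14
W- = 7 + 3 + 4 = 14
(Check: W+ + W- = 28 should equal n(n+1)/2 = 28.)
Step 4: Test statistic W = min(W+, W-) = 14.
Step 5: Ties in |d|, so use the tie-corrected normal approximation.
        E[W] = n(n+1)/4 = 7*8/4 = 14.
        Tie groups: |d|=1 (t=2), |d|=7 (t=2); sum(t^3 - t) = 12.
        Var[W] = n(n+1)(2n+1)/24 - sum(t^3-t)/48 = 840/24 - 12/48 = 34.75.
        z = (W - E[W]) / sqrt(Var[W]) = (14 - 14) / 5.8949 = 0.0000.
        Two-sided p = 2*Phi(z) = 1.000000.
Step 6: alpha = 0.1. fail to reject H0.

W+ = 14, W- = 14, W = min = 14, p = 1.000000, fail to reject H0.


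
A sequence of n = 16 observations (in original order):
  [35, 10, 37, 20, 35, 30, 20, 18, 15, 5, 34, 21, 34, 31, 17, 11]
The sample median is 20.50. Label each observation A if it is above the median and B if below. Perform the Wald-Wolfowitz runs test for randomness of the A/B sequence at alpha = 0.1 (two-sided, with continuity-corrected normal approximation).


Step 1: Compute median = 20.50; label A = above, B = below.
Labels in order: ABABAABBBBAAAABB  (n_A = 8, n_B = 8)
Step 2: Count runs R = 8.
Step 3: Under H0 (random ordering), E[R] = 2*n_A*n_B/(n_A+n_B) + 1 = 2*8*8/16 + 1 = 9.0000.
        Var[R] = 2*n_A*n_B*(2*n_A*n_B - n_A - n_B) / ((n_A+n_B)^2 * (n_A+n_B-1)) = 14336/3840 = 3.7333.
        SD[R] = 1.9322.
Step 4: Continuity-corrected z = (R + 0.5 - E[R]) / SD[R] = (8 + 0.5 - 9.0000) / 1.9322 = -0.2588.
Step 5: Two-sided p-value via normal approximation = 2*(1 - Phi(|z|)) = 0.795809.
Step 6: alpha = 0.1. fail to reject H0.

R = 8, z = -0.2588, p = 0.795809, fail to reject H0.


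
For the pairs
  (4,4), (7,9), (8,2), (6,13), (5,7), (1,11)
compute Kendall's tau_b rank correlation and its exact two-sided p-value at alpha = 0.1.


Step 1: Enumerate the 15 unordered pairs (i,j) with i<j and classify each by sign(x_j-x_i) * sign(y_j-y_i).
  (1,2):dx=+3,dy=+5->C; (1,3):dx=+4,dy=-2->D; (1,4):dx=+2,dy=+9->C; (1,5):dx=+1,dy=+3->C
  (1,6):dx=-3,dy=+7->D; (2,3):dx=+1,dy=-7->D; (2,4):dx=-1,dy=+4->D; (2,5):dx=-2,dy=-2->C
  (2,6):dx=-6,dy=+2->D; (3,4):dx=-2,dy=+11->D; (3,5):dx=-3,dy=+5->D; (3,6):dx=-7,dy=+9->D
  (4,5):dx=-1,dy=-6->C; (4,6):dx=-5,dy=-2->C; (5,6):dx=-4,dy=+4->D
Step 2: C = 6, D = 9, total pairs = 15.
Step 3: tau = (C - D)/(n(n-1)/2) = (6 - 9)/15 = -0.200000.
Step 4: Exact two-sided p-value (enumerate n! = 720 permutations of y under H0): p = 0.719444.
Step 5: alpha = 0.1. fail to reject H0.

tau_b = -0.2000 (C=6, D=9), p = 0.719444, fail to reject H0.


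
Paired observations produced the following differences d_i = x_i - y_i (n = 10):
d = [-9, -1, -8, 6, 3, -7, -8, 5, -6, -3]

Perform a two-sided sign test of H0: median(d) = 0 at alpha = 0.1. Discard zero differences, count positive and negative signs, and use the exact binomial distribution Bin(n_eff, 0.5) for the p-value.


Step 1: Discard zero differences. Original n = 10; n_eff = number of nonzero differences = 10.
Nonzero differences (with sign): -9, -1, -8, +6, +3, -7, -8, +5, -6, -3
Step 2: Count signs: positive = 3, negative = 7.
Step 3: Under H0: P(positive) = 0.5, so the number of positives S ~ Bin(10, 0.5).
Step 4: Two-sided exact p-value = sum of Bin(10,0.5) probabilities at or below the observed probability = 0.343750.
Step 5: alpha = 0.1. fail to reject H0.

n_eff = 10, pos = 3, neg = 7, p = 0.343750, fail to reject H0.


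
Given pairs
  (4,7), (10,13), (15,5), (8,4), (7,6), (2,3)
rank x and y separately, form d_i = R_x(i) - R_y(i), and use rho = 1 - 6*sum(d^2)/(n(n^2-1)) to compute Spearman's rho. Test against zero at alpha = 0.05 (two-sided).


Step 1: Rank x and y separately (midranks; no ties here).
rank(x): 4->2, 10->5, 15->6, 8->4, 7->3, 2->1
rank(y): 7->5, 13->6, 5->3, 4->2, 6->4, 3->1
Step 2: d_i = R_x(i) - R_y(i); compute d_i^2.
  (2-5)^2=9, (5-6)^2=1, (6-3)^2=9, (4-2)^2=4, (3-4)^2=1, (1-1)^2=0
sum(d^2) = 24.
Step 3: rho = 1 - 6*24 / (6*(6^2 - 1)) = 1 - 144/210 = 0.314286.
Step 4: Under H0, t = rho * sqrt((n-2)/(1-rho^2)) = 0.6621 ~ t(4).
Step 5: Two-sided p-value from the t-distribution with 4 df = 0.544093.
Step 6: alpha = 0.05. fail to reject H0.

rho = 0.3143, p = 0.544093, fail to reject H0 at alpha = 0.05.


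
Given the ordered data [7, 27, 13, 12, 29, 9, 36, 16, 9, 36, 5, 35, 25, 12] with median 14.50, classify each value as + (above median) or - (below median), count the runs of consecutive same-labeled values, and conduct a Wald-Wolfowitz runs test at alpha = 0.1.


Step 1: Compute median = 14.50; label A = above, B = below.
Labels in order: BABBABAABABAAB  (n_A = 7, n_B = 7)
Step 2: Count runs R = 11.
Step 3: Under H0 (random ordering), E[R] = 2*n_A*n_B/(n_A+n_B) + 1 = 2*7*7/14 + 1 = 8.0000.
        Var[R] = 2*n_A*n_B*(2*n_A*n_B - n_A - n_B) / ((n_A+n_B)^2 * (n_A+n_B-1)) = 8232/2548 = 3.2308.
        SD[R] = 1.7974.
Step 4: Continuity-corrected z = (R - 0.5 - E[R]) / SD[R] = (11 - 0.5 - 8.0000) / 1.7974 = 1.3909.
Step 5: Two-sided p-value via normal approximation = 2*(1 - Phi(|z|)) = 0.164264.
Step 6: alpha = 0.1. fail to reject H0.

R = 11, z = 1.3909, p = 0.164264, fail to reject H0.


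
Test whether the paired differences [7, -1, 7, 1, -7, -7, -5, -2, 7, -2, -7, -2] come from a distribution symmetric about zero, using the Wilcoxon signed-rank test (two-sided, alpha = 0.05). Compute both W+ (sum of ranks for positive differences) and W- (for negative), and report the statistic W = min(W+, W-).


Step 1: Drop any zero differences (none here) and take |d_i|.
|d| = [7, 1, 7, 1, 7, 7, 5, 2, 7, 2, 7, 2]
Step 2: Midrank |d_i| (ties get averaged ranks).
ranks: |7|->9.5, |1|->1.5, |7|->9.5, |1|->1.5, |7|->9.5, |7|->9.5, |5|->6, |2|->4, |7|->9.5, |2|->4, |7|->9.5, |2|->4
Step 3: Attach original signs; sum ranks with positive sign and with negative sign.
W+ = 9.5 + 9.5 + 1.5 + 9.5 = 30
W- = 1.5 + 9.5 + 9.5 + 6 + 4 + 4 + 9.5 + 4 = 48
(Check: W+ + W- = 78 should equal n(n+1)/2 = 78.)
Step 4: Test statistic W = min(W+, W-) = 30.
Step 5: Ties in |d|, so use the tie-corrected normal approximation.
        E[W] = n(n+1)/4 = 12*13/4 = 39.
        Tie groups: |d|=1 (t=2), |d|=2 (t=3), |d|=7 (t=6); sum(t^3 - t) = 240.
        Var[W] = n(n+1)(2n+1)/24 - sum(t^3-t)/48 = 3900/24 - 240/48 = 157.5.
        z = (W - E[W]) / sqrt(Var[W]) = (30 - 39) / 12.5499 = -0.7171.
        Two-sided p = 2*Phi(z) = 0.473289.
Step 6: alpha = 0.05. fail to reject H0.

W+ = 30, W- = 48, W = min = 30, p = 0.473289, fail to reject H0.


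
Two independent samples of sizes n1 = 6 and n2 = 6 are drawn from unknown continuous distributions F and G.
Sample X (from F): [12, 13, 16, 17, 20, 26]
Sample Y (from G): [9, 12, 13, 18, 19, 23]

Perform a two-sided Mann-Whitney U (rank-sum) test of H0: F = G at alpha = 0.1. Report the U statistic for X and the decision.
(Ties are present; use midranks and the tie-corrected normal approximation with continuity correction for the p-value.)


Step 1: Combine and sort all 12 observations; assign midranks.
sorted (value, group): (9,Y), (12,X), (12,Y), (13,X), (13,Y), (16,X), (17,X), (18,Y), (19,Y), (20,X), (23,Y), (26,X)
ranks: 9->1, 12->2.5, 12->2.5, 13->4.5, 13->4.5, 16->6, 17->7, 18->8, 19->9, 20->10, 23->11, 26->12
Step 2: Rank sum for X: R1 = 2.5 + 4.5 + 6 + 7 + 10 + 12 = 42.
Step 3: U_X = R1 - n1(n1+1)/2 = 42 - 6*7/2 = 42 - 21 = 21.
       U_Y = n1*n2 - U_X = 36 - 21 = 15.
Step 4: Ties are present, so use the tie-corrected normal approximation (with continuity correction) for the p-value.
Step 5: p-value = 0.687885; compare to alpha = 0.1. fail to reject H0.

U_X = 21, p = 0.687885, fail to reject H0 at alpha = 0.1.


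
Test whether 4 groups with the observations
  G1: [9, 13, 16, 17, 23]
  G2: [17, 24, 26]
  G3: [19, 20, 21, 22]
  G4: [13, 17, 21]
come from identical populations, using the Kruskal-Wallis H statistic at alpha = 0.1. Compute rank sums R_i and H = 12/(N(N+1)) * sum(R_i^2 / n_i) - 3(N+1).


Step 1: Combine all N = 15 observations and assign midranks.
sorted (value, group, rank): (9,G1,1), (13,G1,2.5), (13,G4,2.5), (16,G1,4), (17,G1,6), (17,G2,6), (17,G4,6), (19,G3,8), (20,G3,9), (21,G3,10.5), (21,G4,10.5), (22,G3,12), (23,G1,13), (24,G2,14), (26,G2,15)
Step 2: Sum ranks within each group.
R_1 = 26.5 (n_1 = 5)
R_2 = 35 (n_2 = 3)
R_3 = 39.5 (n_3 = 4)
R_4 = 19 (n_4 = 3)
Step 3: H = 12/(N(N+1)) * sum(R_i^2/n_i) - 3(N+1)
     = 12/(15*16) * (26.5^2/5 + 35^2/3 + 39.5^2/4 + 19^2/3) - 3*16
     = 0.050000 * 1059.18 - 48
     = 4.958958.
Step 4: Ties present; correction factor C = 1 - 36/(15^3 - 15) = 0.989286. Corrected H = 4.958958 / 0.989286 = 5.012665.
Step 5: Under H0, H ~ chi^2(3); p-value = 0.170872.
Step 6: alpha = 0.1. fail to reject H0.

H = 5.0127, df = 3, p = 0.170872, fail to reject H0.


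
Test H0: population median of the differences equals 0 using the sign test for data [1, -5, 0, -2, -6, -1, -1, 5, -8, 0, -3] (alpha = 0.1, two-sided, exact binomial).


Step 1: Discard zero differences. Original n = 11; n_eff = number of nonzero differences = 9.
Nonzero differences (with sign): +1, -5, -2, -6, -1, -1, +5, -8, -3
Step 2: Count signs: positive = 2, negative = 7.
Step 3: Under H0: P(positive) = 0.5, so the number of positives S ~ Bin(9, 0.5).
Step 4: Two-sided exact p-value = sum of Bin(9,0.5) probabilities at or below the observed probability = 0.179688.
Step 5: alpha = 0.1. fail to reject H0.

n_eff = 9, pos = 2, neg = 7, p = 0.179688, fail to reject H0.


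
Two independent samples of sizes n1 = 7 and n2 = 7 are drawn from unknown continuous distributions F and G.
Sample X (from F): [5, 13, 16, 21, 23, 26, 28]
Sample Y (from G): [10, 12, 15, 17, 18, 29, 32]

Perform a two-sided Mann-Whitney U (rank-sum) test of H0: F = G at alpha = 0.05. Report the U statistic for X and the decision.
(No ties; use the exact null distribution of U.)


Step 1: Combine and sort all 14 observations; assign midranks.
sorted (value, group): (5,X), (10,Y), (12,Y), (13,X), (15,Y), (16,X), (17,Y), (18,Y), (21,X), (23,X), (26,X), (28,X), (29,Y), (32,Y)
ranks: 5->1, 10->2, 12->3, 13->4, 15->5, 16->6, 17->7, 18->8, 21->9, 23->10, 26->11, 28->12, 29->13, 32->14
Step 2: Rank sum for X: R1 = 1 + 4 + 6 + 9 + 10 + 11 + 12 = 53.
Step 3: U_X = R1 - n1(n1+1)/2 = 53 - 7*8/2 = 53 - 28 = 25.
       U_Y = n1*n2 - U_X = 49 - 25 = 24.
Step 4: No ties, so the exact null distribution of U (based on enumerating the C(14,7) = 3432 equally likely rank assignments) gives the two-sided p-value.
Step 5: p-value = 1.000000; compare to alpha = 0.05. fail to reject H0.

U_X = 25, p = 1.000000, fail to reject H0 at alpha = 0.05.


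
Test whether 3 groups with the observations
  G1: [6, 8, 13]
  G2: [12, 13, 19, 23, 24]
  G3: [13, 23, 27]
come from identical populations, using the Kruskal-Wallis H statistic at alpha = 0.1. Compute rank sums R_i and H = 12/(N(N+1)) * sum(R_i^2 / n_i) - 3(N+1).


Step 1: Combine all N = 11 observations and assign midranks.
sorted (value, group, rank): (6,G1,1), (8,G1,2), (12,G2,3), (13,G1,5), (13,G2,5), (13,G3,5), (19,G2,7), (23,G2,8.5), (23,G3,8.5), (24,G2,10), (27,G3,11)
Step 2: Sum ranks within each group.
R_1 = 8 (n_1 = 3)
R_2 = 33.5 (n_2 = 5)
R_3 = 24.5 (n_3 = 3)
Step 3: H = 12/(N(N+1)) * sum(R_i^2/n_i) - 3(N+1)
     = 12/(11*12) * (8^2/3 + 33.5^2/5 + 24.5^2/3) - 3*12
     = 0.090909 * 445.867 - 36
     = 4.533333.
Step 4: Ties present; correction factor C = 1 - 30/(11^3 - 11) = 0.977273. Corrected H = 4.533333 / 0.977273 = 4.638760.
Step 5: Under H0, H ~ chi^2(2); p-value = 0.098335.
Step 6: alpha = 0.1. reject H0.

H = 4.6388, df = 2, p = 0.098335, reject H0.


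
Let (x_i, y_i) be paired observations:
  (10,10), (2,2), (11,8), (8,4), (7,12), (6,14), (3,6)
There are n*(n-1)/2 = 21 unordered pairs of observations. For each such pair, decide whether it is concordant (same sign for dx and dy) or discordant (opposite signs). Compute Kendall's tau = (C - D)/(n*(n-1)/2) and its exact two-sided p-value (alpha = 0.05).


Step 1: Enumerate the 21 unordered pairs (i,j) with i<j and classify each by sign(x_j-x_i) * sign(y_j-y_i).
  (1,2):dx=-8,dy=-8->C; (1,3):dx=+1,dy=-2->D; (1,4):dx=-2,dy=-6->C; (1,5):dx=-3,dy=+2->D
  (1,6):dx=-4,dy=+4->D; (1,7):dx=-7,dy=-4->C; (2,3):dx=+9,dy=+6->C; (2,4):dx=+6,dy=+2->C
  (2,5):dx=+5,dy=+10->C; (2,6):dx=+4,dy=+12->C; (2,7):dx=+1,dy=+4->C; (3,4):dx=-3,dy=-4->C
  (3,5):dx=-4,dy=+4->D; (3,6):dx=-5,dy=+6->D; (3,7):dx=-8,dy=-2->C; (4,5):dx=-1,dy=+8->D
  (4,6):dx=-2,dy=+10->D; (4,7):dx=-5,dy=+2->D; (5,6):dx=-1,dy=+2->D; (5,7):dx=-4,dy=-6->C
  (6,7):dx=-3,dy=-8->C
Step 2: C = 12, D = 9, total pairs = 21.
Step 3: tau = (C - D)/(n(n-1)/2) = (12 - 9)/21 = 0.142857.
Step 4: Exact two-sided p-value (enumerate n! = 5040 permutations of y under H0): p = 0.772619.
Step 5: alpha = 0.05. fail to reject H0.

tau_b = 0.1429 (C=12, D=9), p = 0.772619, fail to reject H0.


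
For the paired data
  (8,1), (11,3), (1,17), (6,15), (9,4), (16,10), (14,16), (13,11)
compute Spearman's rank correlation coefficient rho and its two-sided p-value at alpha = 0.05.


Step 1: Rank x and y separately (midranks; no ties here).
rank(x): 8->3, 11->5, 1->1, 6->2, 9->4, 16->8, 14->7, 13->6
rank(y): 1->1, 3->2, 17->8, 15->6, 4->3, 10->4, 16->7, 11->5
Step 2: d_i = R_x(i) - R_y(i); compute d_i^2.
  (3-1)^2=4, (5-2)^2=9, (1-8)^2=49, (2-6)^2=16, (4-3)^2=1, (8-4)^2=16, (7-7)^2=0, (6-5)^2=1
sum(d^2) = 96.
Step 3: rho = 1 - 6*96 / (8*(8^2 - 1)) = 1 - 576/504 = -0.142857.
Step 4: Under H0, t = rho * sqrt((n-2)/(1-rho^2)) = -0.3536 ~ t(6).
Step 5: Two-sided p-value from the t-distribution with 6 df = 0.735765.
Step 6: alpha = 0.05. fail to reject H0.

rho = -0.1429, p = 0.735765, fail to reject H0 at alpha = 0.05.


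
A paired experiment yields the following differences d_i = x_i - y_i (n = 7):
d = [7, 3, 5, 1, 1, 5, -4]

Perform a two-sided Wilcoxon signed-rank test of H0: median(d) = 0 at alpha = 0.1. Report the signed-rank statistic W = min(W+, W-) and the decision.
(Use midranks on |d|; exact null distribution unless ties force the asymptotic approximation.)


Step 1: Drop any zero differences (none here) and take |d_i|.
|d| = [7, 3, 5, 1, 1, 5, 4]
Step 2: Midrank |d_i| (ties get averaged ranks).
ranks: |7|->7, |3|->3, |5|->5.5, |1|->1.5, |1|->1.5, |5|->5.5, |4|->4
Step 3: Attach original signs; sum ranks with positive sign and with negative sign.
W+ = 7 + 3 + 5.5 + 1.5 + 1.5 + 5.5 = 24
W- = 4 = 4
(Check: W+ + W- = 28 should equal n(n+1)/2 = 28.)
Step 4: Test statistic W = min(W+, W-) = 4.
Step 5: Ties in |d|, so use the tie-corrected normal approximation.
        E[W] = n(n+1)/4 = 7*8/4 = 14.
        Tie groups: |d|=1 (t=2), |d|=5 (t=2); sum(t^3 - t) = 12.
        Var[W] = n(n+1)(2n+1)/24 - sum(t^3-t)/48 = 840/24 - 12/48 = 34.75.
        z = (W - E[W]) / sqrt(Var[W]) = (4 - 14) / 5.8949 = -1.6964.
        Two-sided p = 2*Phi(z) = 0.089814.
Step 6: alpha = 0.1. reject H0.

W+ = 24, W- = 4, W = min = 4, p = 0.089814, reject H0.


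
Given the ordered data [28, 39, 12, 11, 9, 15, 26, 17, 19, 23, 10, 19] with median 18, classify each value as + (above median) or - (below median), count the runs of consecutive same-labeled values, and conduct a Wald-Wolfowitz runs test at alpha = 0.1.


Step 1: Compute median = 18; label A = above, B = below.
Labels in order: AABBBBABAABA  (n_A = 6, n_B = 6)
Step 2: Count runs R = 7.
Step 3: Under H0 (random ordering), E[R] = 2*n_A*n_B/(n_A+n_B) + 1 = 2*6*6/12 + 1 = 7.0000.
        Var[R] = 2*n_A*n_B*(2*n_A*n_B - n_A - n_B) / ((n_A+n_B)^2 * (n_A+n_B-1)) = 4320/1584 = 2.7273.
        SD[R] = 1.6514.
Step 4: R = E[R], so z = 0 with no continuity correction.
Step 5: Two-sided p-value via normal approximation = 2*(1 - Phi(|z|)) = 1.000000.
Step 6: alpha = 0.1. fail to reject H0.

R = 7, z = 0.0000, p = 1.000000, fail to reject H0.


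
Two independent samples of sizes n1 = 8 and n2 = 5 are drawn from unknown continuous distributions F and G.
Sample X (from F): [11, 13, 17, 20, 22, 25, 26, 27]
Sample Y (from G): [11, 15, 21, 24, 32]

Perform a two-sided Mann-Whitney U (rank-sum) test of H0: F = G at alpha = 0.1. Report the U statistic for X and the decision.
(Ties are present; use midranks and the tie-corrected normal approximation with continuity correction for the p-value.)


Step 1: Combine and sort all 13 observations; assign midranks.
sorted (value, group): (11,X), (11,Y), (13,X), (15,Y), (17,X), (20,X), (21,Y), (22,X), (24,Y), (25,X), (26,X), (27,X), (32,Y)
ranks: 11->1.5, 11->1.5, 13->3, 15->4, 17->5, 20->6, 21->7, 22->8, 24->9, 25->10, 26->11, 27->12, 32->13
Step 2: Rank sum for X: R1 = 1.5 + 3 + 5 + 6 + 8 + 10 + 11 + 12 = 56.5.
Step 3: U_X = R1 - n1(n1+1)/2 = 56.5 - 8*9/2 = 56.5 - 36 = 20.5.
       U_Y = n1*n2 - U_X = 40 - 20.5 = 19.5.
Step 4: Ties are present, so use the tie-corrected normal approximation (with continuity correction) for the p-value.
Step 5: p-value = 1.000000; compare to alpha = 0.1. fail to reject H0.

U_X = 20.5, p = 1.000000, fail to reject H0 at alpha = 0.1.


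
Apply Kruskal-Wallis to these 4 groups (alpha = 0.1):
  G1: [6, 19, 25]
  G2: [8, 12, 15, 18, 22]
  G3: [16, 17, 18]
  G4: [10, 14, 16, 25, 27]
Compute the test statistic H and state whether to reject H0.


Step 1: Combine all N = 16 observations and assign midranks.
sorted (value, group, rank): (6,G1,1), (8,G2,2), (10,G4,3), (12,G2,4), (14,G4,5), (15,G2,6), (16,G3,7.5), (16,G4,7.5), (17,G3,9), (18,G2,10.5), (18,G3,10.5), (19,G1,12), (22,G2,13), (25,G1,14.5), (25,G4,14.5), (27,G4,16)
Step 2: Sum ranks within each group.
R_1 = 27.5 (n_1 = 3)
R_2 = 35.5 (n_2 = 5)
R_3 = 27 (n_3 = 3)
R_4 = 46 (n_4 = 5)
Step 3: H = 12/(N(N+1)) * sum(R_i^2/n_i) - 3(N+1)
     = 12/(16*17) * (27.5^2/3 + 35.5^2/5 + 27^2/3 + 46^2/5) - 3*17
     = 0.044118 * 1170.33 - 51
     = 0.632353.
Step 4: Ties present; correction factor C = 1 - 18/(16^3 - 16) = 0.995588. Corrected H = 0.632353 / 0.995588 = 0.635155.
Step 5: Under H0, H ~ chi^2(3); p-value = 0.888339.
Step 6: alpha = 0.1. fail to reject H0.

H = 0.6352, df = 3, p = 0.888339, fail to reject H0.


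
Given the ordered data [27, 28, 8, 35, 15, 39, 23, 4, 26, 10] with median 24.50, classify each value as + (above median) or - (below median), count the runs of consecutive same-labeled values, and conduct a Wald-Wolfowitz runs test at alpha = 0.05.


Step 1: Compute median = 24.50; label A = above, B = below.
Labels in order: AABABABBAB  (n_A = 5, n_B = 5)
Step 2: Count runs R = 8.
Step 3: Under H0 (random ordering), E[R] = 2*n_A*n_B/(n_A+n_B) + 1 = 2*5*5/10 + 1 = 6.0000.
        Var[R] = 2*n_A*n_B*(2*n_A*n_B - n_A - n_B) / ((n_A+n_B)^2 * (n_A+n_B-1)) = 2000/900 = 2.2222.
        SD[R] = 1.4907.
Step 4: Continuity-corrected z = (R - 0.5 - E[R]) / SD[R] = (8 - 0.5 - 6.0000) / 1.4907 = 1.0062.
Step 5: Two-sided p-value via normal approximation = 2*(1 - Phi(|z|)) = 0.314305.
Step 6: alpha = 0.05. fail to reject H0.

R = 8, z = 1.0062, p = 0.314305, fail to reject H0.


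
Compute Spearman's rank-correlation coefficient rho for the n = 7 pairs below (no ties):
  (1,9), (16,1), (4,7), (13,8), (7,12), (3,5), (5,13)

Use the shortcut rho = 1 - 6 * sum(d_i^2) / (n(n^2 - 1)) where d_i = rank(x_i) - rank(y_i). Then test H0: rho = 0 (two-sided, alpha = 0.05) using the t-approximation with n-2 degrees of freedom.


Step 1: Rank x and y separately (midranks; no ties here).
rank(x): 1->1, 16->7, 4->3, 13->6, 7->5, 3->2, 5->4
rank(y): 9->5, 1->1, 7->3, 8->4, 12->6, 5->2, 13->7
Step 2: d_i = R_x(i) - R_y(i); compute d_i^2.
  (1-5)^2=16, (7-1)^2=36, (3-3)^2=0, (6-4)^2=4, (5-6)^2=1, (2-2)^2=0, (4-7)^2=9
sum(d^2) = 66.
Step 3: rho = 1 - 6*66 / (7*(7^2 - 1)) = 1 - 396/336 = -0.178571.
Step 4: Under H0, t = rho * sqrt((n-2)/(1-rho^2)) = -0.4058 ~ t(5).
Step 5: Two-sided p-value from the t-distribution with 5 df = 0.701658.
Step 6: alpha = 0.05. fail to reject H0.

rho = -0.1786, p = 0.701658, fail to reject H0 at alpha = 0.05.


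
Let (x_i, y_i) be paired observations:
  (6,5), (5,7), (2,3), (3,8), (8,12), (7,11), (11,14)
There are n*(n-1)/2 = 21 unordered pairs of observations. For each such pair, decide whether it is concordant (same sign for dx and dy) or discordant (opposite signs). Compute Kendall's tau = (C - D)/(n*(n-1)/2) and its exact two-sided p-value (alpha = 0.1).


Step 1: Enumerate the 21 unordered pairs (i,j) with i<j and classify each by sign(x_j-x_i) * sign(y_j-y_i).
  (1,2):dx=-1,dy=+2->D; (1,3):dx=-4,dy=-2->C; (1,4):dx=-3,dy=+3->D; (1,5):dx=+2,dy=+7->C
  (1,6):dx=+1,dy=+6->C; (1,7):dx=+5,dy=+9->C; (2,3):dx=-3,dy=-4->C; (2,4):dx=-2,dy=+1->D
  (2,5):dx=+3,dy=+5->C; (2,6):dx=+2,dy=+4->C; (2,7):dx=+6,dy=+7->C; (3,4):dx=+1,dy=+5->C
  (3,5):dx=+6,dy=+9->C; (3,6):dx=+5,dy=+8->C; (3,7):dx=+9,dy=+11->C; (4,5):dx=+5,dy=+4->C
  (4,6):dx=+4,dy=+3->C; (4,7):dx=+8,dy=+6->C; (5,6):dx=-1,dy=-1->C; (5,7):dx=+3,dy=+2->C
  (6,7):dx=+4,dy=+3->C
Step 2: C = 18, D = 3, total pairs = 21.
Step 3: tau = (C - D)/(n(n-1)/2) = (18 - 3)/21 = 0.714286.
Step 4: Exact two-sided p-value (enumerate n! = 5040 permutations of y under H0): p = 0.030159.
Step 5: alpha = 0.1. reject H0.

tau_b = 0.7143 (C=18, D=3), p = 0.030159, reject H0.


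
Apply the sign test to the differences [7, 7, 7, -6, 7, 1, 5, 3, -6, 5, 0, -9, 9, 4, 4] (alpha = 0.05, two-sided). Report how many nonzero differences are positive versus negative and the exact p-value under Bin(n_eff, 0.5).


Step 1: Discard zero differences. Original n = 15; n_eff = number of nonzero differences = 14.
Nonzero differences (with sign): +7, +7, +7, -6, +7, +1, +5, +3, -6, +5, -9, +9, +4, +4
Step 2: Count signs: positive = 11, negative = 3.
Step 3: Under H0: P(positive) = 0.5, so the number of positives S ~ Bin(14, 0.5).
Step 4: Two-sided exact p-value = sum of Bin(14,0.5) probabilities at or below the observed probability = 0.057373.
Step 5: alpha = 0.05. fail to reject H0.

n_eff = 14, pos = 11, neg = 3, p = 0.057373, fail to reject H0.


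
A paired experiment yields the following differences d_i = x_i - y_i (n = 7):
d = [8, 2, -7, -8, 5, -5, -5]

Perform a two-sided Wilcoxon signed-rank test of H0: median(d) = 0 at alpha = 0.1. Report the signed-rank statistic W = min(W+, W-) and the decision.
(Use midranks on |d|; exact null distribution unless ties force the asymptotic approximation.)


Step 1: Drop any zero differences (none here) and take |d_i|.
|d| = [8, 2, 7, 8, 5, 5, 5]
Step 2: Midrank |d_i| (ties get averaged ranks).
ranks: |8|->6.5, |2|->1, |7|->5, |8|->6.5, |5|->3, |5|->3, |5|->3
Step 3: Attach original signs; sum ranks with positive sign and with negative sign.
W+ = 6.5 + 1 + 3 = 10.5
W- = 5 + 6.5 + 3 + 3 = 17.5
(Check: W+ + W- = 28 should equal n(n+1)/2 = 28.)
Step 4: Test statistic W = min(W+, W-) = 10.5.
Step 5: Ties in |d|, so use the tie-corrected normal approximation.
        E[W] = n(n+1)/4 = 7*8/4 = 14.
        Tie groups: |d|=5 (t=3), |d|=8 (t=2); sum(t^3 - t) = 30.
        Var[W] = n(n+1)(2n+1)/24 - sum(t^3-t)/48 = 840/24 - 30/48 = 34.375.
        z = (W - E[W]) / sqrt(Var[W]) = (10.5 - 14) / 5.8630 = -0.5970.
        Two-sided p = 2*Phi(z) = 0.550533.
Step 6: alpha = 0.1. fail to reject H0.

W+ = 10.5, W- = 17.5, W = min = 10.5, p = 0.550533, fail to reject H0.


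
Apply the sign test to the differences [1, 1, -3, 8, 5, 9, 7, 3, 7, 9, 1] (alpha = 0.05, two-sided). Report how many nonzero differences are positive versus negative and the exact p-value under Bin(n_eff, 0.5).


Step 1: Discard zero differences. Original n = 11; n_eff = number of nonzero differences = 11.
Nonzero differences (with sign): +1, +1, -3, +8, +5, +9, +7, +3, +7, +9, +1
Step 2: Count signs: positive = 10, negative = 1.
Step 3: Under H0: P(positive) = 0.5, so the number of positives S ~ Bin(11, 0.5).
Step 4: Two-sided exact p-value = sum of Bin(11,0.5) probabilities at or below the observed probability = 0.011719.
Step 5: alpha = 0.05. reject H0.

n_eff = 11, pos = 10, neg = 1, p = 0.011719, reject H0.


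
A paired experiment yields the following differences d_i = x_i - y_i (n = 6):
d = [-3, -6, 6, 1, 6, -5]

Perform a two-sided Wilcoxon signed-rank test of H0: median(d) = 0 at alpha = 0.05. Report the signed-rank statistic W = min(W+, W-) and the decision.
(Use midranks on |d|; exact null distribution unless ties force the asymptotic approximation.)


Step 1: Drop any zero differences (none here) and take |d_i|.
|d| = [3, 6, 6, 1, 6, 5]
Step 2: Midrank |d_i| (ties get averaged ranks).
ranks: |3|->2, |6|->5, |6|->5, |1|->1, |6|->5, |5|->3
Step 3: Attach original signs; sum ranks with positive sign and with negative sign.
W+ = 5 + 1 + 5 = 11
W- = 2 + 5 + 3 = 10
(Check: W+ + W- = 21 should equal n(n+1)/2 = 21.)
Step 4: Test statistic W = min(W+, W-) = 10.
Step 5: Ties in |d|, so use the tie-corrected normal approximation.
        E[W] = n(n+1)/4 = 6*7/4 = 10.5.
        Tie groups: |d|=6 (t=3); sum(t^3 - t) = 24.
        Var[W] = n(n+1)(2n+1)/24 - sum(t^3-t)/48 = 546/24 - 24/48 = 22.25.
        z = (W - E[W]) / sqrt(Var[W]) = (10 - 10.5) / 4.7170 = -0.1060.
        Two-sided p = 2*Phi(z) = 0.915583.
Step 6: alpha = 0.05. fail to reject H0.

W+ = 11, W- = 10, W = min = 10, p = 0.915583, fail to reject H0.


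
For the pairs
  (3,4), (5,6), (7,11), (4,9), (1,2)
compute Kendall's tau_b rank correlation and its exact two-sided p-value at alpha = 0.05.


Step 1: Enumerate the 10 unordered pairs (i,j) with i<j and classify each by sign(x_j-x_i) * sign(y_j-y_i).
  (1,2):dx=+2,dy=+2->C; (1,3):dx=+4,dy=+7->C; (1,4):dx=+1,dy=+5->C; (1,5):dx=-2,dy=-2->C
  (2,3):dx=+2,dy=+5->C; (2,4):dx=-1,dy=+3->D; (2,5):dx=-4,dy=-4->C; (3,4):dx=-3,dy=-2->C
  (3,5):dx=-6,dy=-9->C; (4,5):dx=-3,dy=-7->C
Step 2: C = 9, D = 1, total pairs = 10.
Step 3: tau = (C - D)/(n(n-1)/2) = (9 - 1)/10 = 0.800000.
Step 4: Exact two-sided p-value (enumerate n! = 120 permutations of y under H0): p = 0.083333.
Step 5: alpha = 0.05. fail to reject H0.

tau_b = 0.8000 (C=9, D=1), p = 0.083333, fail to reject H0.


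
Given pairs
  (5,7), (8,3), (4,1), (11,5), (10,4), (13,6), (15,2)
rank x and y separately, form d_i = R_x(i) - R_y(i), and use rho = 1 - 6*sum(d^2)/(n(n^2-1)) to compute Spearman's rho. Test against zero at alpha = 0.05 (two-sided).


Step 1: Rank x and y separately (midranks; no ties here).
rank(x): 5->2, 8->3, 4->1, 11->5, 10->4, 13->6, 15->7
rank(y): 7->7, 3->3, 1->1, 5->5, 4->4, 6->6, 2->2
Step 2: d_i = R_x(i) - R_y(i); compute d_i^2.
  (2-7)^2=25, (3-3)^2=0, (1-1)^2=0, (5-5)^2=0, (4-4)^2=0, (6-6)^2=0, (7-2)^2=25
sum(d^2) = 50.
Step 3: rho = 1 - 6*50 / (7*(7^2 - 1)) = 1 - 300/336 = 0.107143.
Step 4: Under H0, t = rho * sqrt((n-2)/(1-rho^2)) = 0.2410 ~ t(5).
Step 5: Two-sided p-value from the t-distribution with 5 df = 0.819151.
Step 6: alpha = 0.05. fail to reject H0.

rho = 0.1071, p = 0.819151, fail to reject H0 at alpha = 0.05.


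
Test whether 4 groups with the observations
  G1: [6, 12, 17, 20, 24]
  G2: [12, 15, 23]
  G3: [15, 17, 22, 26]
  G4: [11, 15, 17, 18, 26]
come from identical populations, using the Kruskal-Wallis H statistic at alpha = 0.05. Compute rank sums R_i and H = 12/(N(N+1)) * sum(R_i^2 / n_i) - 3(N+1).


Step 1: Combine all N = 17 observations and assign midranks.
sorted (value, group, rank): (6,G1,1), (11,G4,2), (12,G1,3.5), (12,G2,3.5), (15,G2,6), (15,G3,6), (15,G4,6), (17,G1,9), (17,G3,9), (17,G4,9), (18,G4,11), (20,G1,12), (22,G3,13), (23,G2,14), (24,G1,15), (26,G3,16.5), (26,G4,16.5)
Step 2: Sum ranks within each group.
R_1 = 40.5 (n_1 = 5)
R_2 = 23.5 (n_2 = 3)
R_3 = 44.5 (n_3 = 4)
R_4 = 44.5 (n_4 = 5)
Step 3: H = 12/(N(N+1)) * sum(R_i^2/n_i) - 3(N+1)
     = 12/(17*18) * (40.5^2/5 + 23.5^2/3 + 44.5^2/4 + 44.5^2/5) - 3*18
     = 0.039216 * 1403.25 - 54
     = 1.029248.
Step 4: Ties present; correction factor C = 1 - 60/(17^3 - 17) = 0.987745. Corrected H = 1.029248 / 0.987745 = 1.042018.
Step 5: Under H0, H ~ chi^2(3); p-value = 0.791086.
Step 6: alpha = 0.05. fail to reject H0.

H = 1.0420, df = 3, p = 0.791086, fail to reject H0.


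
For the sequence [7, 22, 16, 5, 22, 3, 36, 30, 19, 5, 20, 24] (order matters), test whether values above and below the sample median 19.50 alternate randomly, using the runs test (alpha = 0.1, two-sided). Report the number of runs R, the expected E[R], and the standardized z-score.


Step 1: Compute median = 19.50; label A = above, B = below.
Labels in order: BABBABAABBAA  (n_A = 6, n_B = 6)
Step 2: Count runs R = 8.
Step 3: Under H0 (random ordering), E[R] = 2*n_A*n_B/(n_A+n_B) + 1 = 2*6*6/12 + 1 = 7.0000.
        Var[R] = 2*n_A*n_B*(2*n_A*n_B - n_A - n_B) / ((n_A+n_B)^2 * (n_A+n_B-1)) = 4320/1584 = 2.7273.
        SD[R] = 1.6514.
Step 4: Continuity-corrected z = (R - 0.5 - E[R]) / SD[R] = (8 - 0.5 - 7.0000) / 1.6514 = 0.3028.
Step 5: Two-sided p-value via normal approximation = 2*(1 - Phi(|z|)) = 0.762069.
Step 6: alpha = 0.1. fail to reject H0.

R = 8, z = 0.3028, p = 0.762069, fail to reject H0.


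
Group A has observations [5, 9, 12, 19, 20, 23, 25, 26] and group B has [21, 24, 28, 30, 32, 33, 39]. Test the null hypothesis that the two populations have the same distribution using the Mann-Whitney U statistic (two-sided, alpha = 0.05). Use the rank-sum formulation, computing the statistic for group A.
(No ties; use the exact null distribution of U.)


Step 1: Combine and sort all 15 observations; assign midranks.
sorted (value, group): (5,X), (9,X), (12,X), (19,X), (20,X), (21,Y), (23,X), (24,Y), (25,X), (26,X), (28,Y), (30,Y), (32,Y), (33,Y), (39,Y)
ranks: 5->1, 9->2, 12->3, 19->4, 20->5, 21->6, 23->7, 24->8, 25->9, 26->10, 28->11, 30->12, 32->13, 33->14, 39->15
Step 2: Rank sum for X: R1 = 1 + 2 + 3 + 4 + 5 + 7 + 9 + 10 = 41.
Step 3: U_X = R1 - n1(n1+1)/2 = 41 - 8*9/2 = 41 - 36 = 5.
       U_Y = n1*n2 - U_X = 56 - 5 = 51.
Step 4: No ties, so the exact null distribution of U (based on enumerating the C(15,8) = 6435 equally likely rank assignments) gives the two-sided p-value.
Step 5: p-value = 0.005905; compare to alpha = 0.05. reject H0.

U_X = 5, p = 0.005905, reject H0 at alpha = 0.05.


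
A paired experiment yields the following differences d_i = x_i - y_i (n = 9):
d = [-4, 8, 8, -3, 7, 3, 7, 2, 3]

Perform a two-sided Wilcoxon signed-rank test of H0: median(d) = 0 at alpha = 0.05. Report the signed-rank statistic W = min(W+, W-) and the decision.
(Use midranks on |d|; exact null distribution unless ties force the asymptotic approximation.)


Step 1: Drop any zero differences (none here) and take |d_i|.
|d| = [4, 8, 8, 3, 7, 3, 7, 2, 3]
Step 2: Midrank |d_i| (ties get averaged ranks).
ranks: |4|->5, |8|->8.5, |8|->8.5, |3|->3, |7|->6.5, |3|->3, |7|->6.5, |2|->1, |3|->3
Step 3: Attach original signs; sum ranks with positive sign and with negative sign.
W+ = 8.5 + 8.5 + 6.5 + 3 + 6.5 + 1 + 3 = 37
W- = 5 + 3 = 8
(Check: W+ + W- = 45 should equal n(n+1)/2 = 45.)
Step 4: Test statistic W = min(W+, W-) = 8.
Step 5: Ties in |d|, so use the tie-corrected normal approximation.
        E[W] = n(n+1)/4 = 9*10/4 = 22.5.
        Tie groups: |d|=3 (t=3), |d|=7 (t=2), |d|=8 (t=2); sum(t^3 - t) = 36.
        Var[W] = n(n+1)(2n+1)/24 - sum(t^3-t)/48 = 1710/24 - 36/48 = 70.5.
        z = (W - E[W]) / sqrt(Var[W]) = (8 - 22.5) / 8.3964 = -1.7269.
        Two-sided p = 2*Phi(z) = 0.084181.
Step 6: alpha = 0.05. fail to reject H0.

W+ = 37, W- = 8, W = min = 8, p = 0.084181, fail to reject H0.


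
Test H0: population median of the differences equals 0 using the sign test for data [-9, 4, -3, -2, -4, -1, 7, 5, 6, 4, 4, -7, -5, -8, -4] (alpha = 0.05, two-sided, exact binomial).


Step 1: Discard zero differences. Original n = 15; n_eff = number of nonzero differences = 15.
Nonzero differences (with sign): -9, +4, -3, -2, -4, -1, +7, +5, +6, +4, +4, -7, -5, -8, -4
Step 2: Count signs: positive = 6, negative = 9.
Step 3: Under H0: P(positive) = 0.5, so the number of positives S ~ Bin(15, 0.5).
Step 4: Two-sided exact p-value = sum of Bin(15,0.5) probabilities at or below the observed probability = 0.607239.
Step 5: alpha = 0.05. fail to reject H0.

n_eff = 15, pos = 6, neg = 9, p = 0.607239, fail to reject H0.


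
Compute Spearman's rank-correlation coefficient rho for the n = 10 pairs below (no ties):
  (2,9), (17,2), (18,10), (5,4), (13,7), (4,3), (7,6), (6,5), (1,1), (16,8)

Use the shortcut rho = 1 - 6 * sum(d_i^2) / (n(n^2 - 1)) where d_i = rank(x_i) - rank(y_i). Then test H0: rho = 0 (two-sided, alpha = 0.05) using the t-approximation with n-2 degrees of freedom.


Step 1: Rank x and y separately (midranks; no ties here).
rank(x): 2->2, 17->9, 18->10, 5->4, 13->7, 4->3, 7->6, 6->5, 1->1, 16->8
rank(y): 9->9, 2->2, 10->10, 4->4, 7->7, 3->3, 6->6, 5->5, 1->1, 8->8
Step 2: d_i = R_x(i) - R_y(i); compute d_i^2.
  (2-9)^2=49, (9-2)^2=49, (10-10)^2=0, (4-4)^2=0, (7-7)^2=0, (3-3)^2=0, (6-6)^2=0, (5-5)^2=0, (1-1)^2=0, (8-8)^2=0
sum(d^2) = 98.
Step 3: rho = 1 - 6*98 / (10*(10^2 - 1)) = 1 - 588/990 = 0.406061.
Step 4: Under H0, t = rho * sqrt((n-2)/(1-rho^2)) = 1.2568 ~ t(8).
Step 5: Two-sided p-value from the t-distribution with 8 df = 0.244282.
Step 6: alpha = 0.05. fail to reject H0.

rho = 0.4061, p = 0.244282, fail to reject H0 at alpha = 0.05.


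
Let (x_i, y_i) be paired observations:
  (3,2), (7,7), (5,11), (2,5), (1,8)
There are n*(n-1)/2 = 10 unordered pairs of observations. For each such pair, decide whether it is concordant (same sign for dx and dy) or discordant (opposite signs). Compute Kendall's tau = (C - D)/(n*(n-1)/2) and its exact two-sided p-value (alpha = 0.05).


Step 1: Enumerate the 10 unordered pairs (i,j) with i<j and classify each by sign(x_j-x_i) * sign(y_j-y_i).
  (1,2):dx=+4,dy=+5->C; (1,3):dx=+2,dy=+9->C; (1,4):dx=-1,dy=+3->D; (1,5):dx=-2,dy=+6->D
  (2,3):dx=-2,dy=+4->D; (2,4):dx=-5,dy=-2->C; (2,5):dx=-6,dy=+1->D; (3,4):dx=-3,dy=-6->C
  (3,5):dx=-4,dy=-3->C; (4,5):dx=-1,dy=+3->D
Step 2: C = 5, D = 5, total pairs = 10.
Step 3: tau = (C - D)/(n(n-1)/2) = (5 - 5)/10 = 0.000000.
Step 4: Exact two-sided p-value (enumerate n! = 120 permutations of y under H0): p = 1.000000.
Step 5: alpha = 0.05. fail to reject H0.

tau_b = 0.0000 (C=5, D=5), p = 1.000000, fail to reject H0.


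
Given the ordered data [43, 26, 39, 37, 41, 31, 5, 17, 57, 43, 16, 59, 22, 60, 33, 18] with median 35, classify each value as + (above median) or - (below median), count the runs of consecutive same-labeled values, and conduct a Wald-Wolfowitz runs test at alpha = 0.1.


Step 1: Compute median = 35; label A = above, B = below.
Labels in order: ABAAABBBAABABABB  (n_A = 8, n_B = 8)
Step 2: Count runs R = 10.
Step 3: Under H0 (random ordering), E[R] = 2*n_A*n_B/(n_A+n_B) + 1 = 2*8*8/16 + 1 = 9.0000.
        Var[R] = 2*n_A*n_B*(2*n_A*n_B - n_A - n_B) / ((n_A+n_B)^2 * (n_A+n_B-1)) = 14336/3840 = 3.7333.
        SD[R] = 1.9322.
Step 4: Continuity-corrected z = (R - 0.5 - E[R]) / SD[R] = (10 - 0.5 - 9.0000) / 1.9322 = 0.2588.
Step 5: Two-sided p-value via normal approximation = 2*(1 - Phi(|z|)) = 0.795809.
Step 6: alpha = 0.1. fail to reject H0.

R = 10, z = 0.2588, p = 0.795809, fail to reject H0.


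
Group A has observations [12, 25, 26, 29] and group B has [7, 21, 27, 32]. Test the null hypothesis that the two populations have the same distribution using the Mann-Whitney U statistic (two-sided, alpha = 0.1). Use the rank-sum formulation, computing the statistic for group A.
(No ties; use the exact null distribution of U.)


Step 1: Combine and sort all 8 observations; assign midranks.
sorted (value, group): (7,Y), (12,X), (21,Y), (25,X), (26,X), (27,Y), (29,X), (32,Y)
ranks: 7->1, 12->2, 21->3, 25->4, 26->5, 27->6, 29->7, 32->8
Step 2: Rank sum for X: R1 = 2 + 4 + 5 + 7 = 18.
Step 3: U_X = R1 - n1(n1+1)/2 = 18 - 4*5/2 = 18 - 10 = 8.
       U_Y = n1*n2 - U_X = 16 - 8 = 8.
Step 4: No ties, so the exact null distribution of U (based on enumerating the C(8,4) = 70 equally likely rank assignments) gives the two-sided p-value.
Step 5: p-value = 1.000000; compare to alpha = 0.1. fail to reject H0.

U_X = 8, p = 1.000000, fail to reject H0 at alpha = 0.1.


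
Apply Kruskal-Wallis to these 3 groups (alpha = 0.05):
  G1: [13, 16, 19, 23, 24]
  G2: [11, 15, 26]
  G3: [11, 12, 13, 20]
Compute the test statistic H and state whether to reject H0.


Step 1: Combine all N = 12 observations and assign midranks.
sorted (value, group, rank): (11,G2,1.5), (11,G3,1.5), (12,G3,3), (13,G1,4.5), (13,G3,4.5), (15,G2,6), (16,G1,7), (19,G1,8), (20,G3,9), (23,G1,10), (24,G1,11), (26,G2,12)
Step 2: Sum ranks within each group.
R_1 = 40.5 (n_1 = 5)
R_2 = 19.5 (n_2 = 3)
R_3 = 18 (n_3 = 4)
Step 3: H = 12/(N(N+1)) * sum(R_i^2/n_i) - 3(N+1)
     = 12/(12*13) * (40.5^2/5 + 19.5^2/3 + 18^2/4) - 3*13
     = 0.076923 * 535.8 - 39
     = 2.215385.
Step 4: Ties present; correction factor C = 1 - 12/(12^3 - 12) = 0.993007. Corrected H = 2.215385 / 0.993007 = 2.230986.
Step 5: Under H0, H ~ chi^2(2); p-value = 0.327754.
Step 6: alpha = 0.05. fail to reject H0.

H = 2.2310, df = 2, p = 0.327754, fail to reject H0.


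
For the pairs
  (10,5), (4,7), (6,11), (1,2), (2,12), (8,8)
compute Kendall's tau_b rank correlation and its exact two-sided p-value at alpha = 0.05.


Step 1: Enumerate the 15 unordered pairs (i,j) with i<j and classify each by sign(x_j-x_i) * sign(y_j-y_i).
  (1,2):dx=-6,dy=+2->D; (1,3):dx=-4,dy=+6->D; (1,4):dx=-9,dy=-3->C; (1,5):dx=-8,dy=+7->D
  (1,6):dx=-2,dy=+3->D; (2,3):dx=+2,dy=+4->C; (2,4):dx=-3,dy=-5->C; (2,5):dx=-2,dy=+5->D
  (2,6):dx=+4,dy=+1->C; (3,4):dx=-5,dy=-9->C; (3,5):dx=-4,dy=+1->D; (3,6):dx=+2,dy=-3->D
  (4,5):dx=+1,dy=+10->C; (4,6):dx=+7,dy=+6->C; (5,6):dx=+6,dy=-4->D
Step 2: C = 7, D = 8, total pairs = 15.
Step 3: tau = (C - D)/(n(n-1)/2) = (7 - 8)/15 = -0.066667.
Step 4: Exact two-sided p-value (enumerate n! = 720 permutations of y under H0): p = 1.000000.
Step 5: alpha = 0.05. fail to reject H0.

tau_b = -0.0667 (C=7, D=8), p = 1.000000, fail to reject H0.


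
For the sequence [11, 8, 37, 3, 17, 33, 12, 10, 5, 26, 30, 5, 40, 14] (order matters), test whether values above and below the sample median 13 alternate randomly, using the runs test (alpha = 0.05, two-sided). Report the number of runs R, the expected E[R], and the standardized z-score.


Step 1: Compute median = 13; label A = above, B = below.
Labels in order: BBABAABBBAABAA  (n_A = 7, n_B = 7)
Step 2: Count runs R = 8.
Step 3: Under H0 (random ordering), E[R] = 2*n_A*n_B/(n_A+n_B) + 1 = 2*7*7/14 + 1 = 8.0000.
        Var[R] = 2*n_A*n_B*(2*n_A*n_B - n_A - n_B) / ((n_A+n_B)^2 * (n_A+n_B-1)) = 8232/2548 = 3.2308.
        SD[R] = 1.7974.
Step 4: R = E[R], so z = 0 with no continuity correction.
Step 5: Two-sided p-value via normal approximation = 2*(1 - Phi(|z|)) = 1.000000.
Step 6: alpha = 0.05. fail to reject H0.

R = 8, z = 0.0000, p = 1.000000, fail to reject H0.
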